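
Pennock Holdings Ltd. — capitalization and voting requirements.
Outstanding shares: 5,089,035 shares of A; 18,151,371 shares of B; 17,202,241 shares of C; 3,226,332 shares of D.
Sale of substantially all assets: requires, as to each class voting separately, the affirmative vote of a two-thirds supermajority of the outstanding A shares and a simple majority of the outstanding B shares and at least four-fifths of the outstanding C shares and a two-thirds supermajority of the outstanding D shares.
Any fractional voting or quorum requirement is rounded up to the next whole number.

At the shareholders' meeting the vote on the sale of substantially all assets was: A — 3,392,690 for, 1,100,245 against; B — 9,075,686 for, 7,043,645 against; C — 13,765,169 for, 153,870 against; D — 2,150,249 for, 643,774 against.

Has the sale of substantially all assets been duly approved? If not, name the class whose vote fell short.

Not approved — the D shares did not give the required vote.

A: 2/3 of 5089035 = 3392690; 3,392,690 required, 3,392,690 in favor — approved.
B: a majority of 18151371 is 9075686; 9,075,686 required, 9,075,686 in favor — approved.
C: 4/5 of 17202241 = 13761792.80, rounded up to 13761793; 13,761,793 required, 13,765,169 in favor — approved.
D: 2/3 of 3226332 = 2150888; 2,150,888 required, 2,150,249 in favor — not approved.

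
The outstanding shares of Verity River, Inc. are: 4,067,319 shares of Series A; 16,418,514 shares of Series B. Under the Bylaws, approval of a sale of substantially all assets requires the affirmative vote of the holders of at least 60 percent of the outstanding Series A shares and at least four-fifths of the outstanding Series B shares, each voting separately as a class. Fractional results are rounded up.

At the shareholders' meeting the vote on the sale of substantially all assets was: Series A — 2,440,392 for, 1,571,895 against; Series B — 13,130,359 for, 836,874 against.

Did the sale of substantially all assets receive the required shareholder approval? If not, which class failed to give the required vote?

Not approved — the Series B shares did not give the required vote.

Series A: 3/5 of 4067319 = 2440391.40, rounded up to 2440392; 2,440,392 required, 2,440,392 in favor — approved.
Series B: 4/5 of 16418514 = 13134811.20, rounded up to 13134812; 13,134,812 required, 13,130,359 in favor — not approved.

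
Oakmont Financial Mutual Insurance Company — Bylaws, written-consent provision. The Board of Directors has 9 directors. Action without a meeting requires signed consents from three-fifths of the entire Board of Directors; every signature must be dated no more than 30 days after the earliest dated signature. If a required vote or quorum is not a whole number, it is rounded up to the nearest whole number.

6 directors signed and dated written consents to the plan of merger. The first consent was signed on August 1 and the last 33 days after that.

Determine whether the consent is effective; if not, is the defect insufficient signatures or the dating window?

Signatures required: three-fifths of 9 — 3/5 of 9 = 5.40, rounded up to 6, so 6 needed; 6 signed. Sufficient.
Dating window: the latest signature is 33 days after the earliest; the limit is 30 days. Outside the window.

Not effective — dating-window requirement not satisfied.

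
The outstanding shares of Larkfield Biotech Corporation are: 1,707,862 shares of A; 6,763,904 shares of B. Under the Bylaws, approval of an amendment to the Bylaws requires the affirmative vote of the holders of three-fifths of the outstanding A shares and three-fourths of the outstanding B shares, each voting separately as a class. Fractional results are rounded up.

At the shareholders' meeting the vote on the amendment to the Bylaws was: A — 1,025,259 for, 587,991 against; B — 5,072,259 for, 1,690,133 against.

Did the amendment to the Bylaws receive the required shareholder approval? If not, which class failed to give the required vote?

Not approved — the B shares did not give the required vote.

A: 3/5 of 1707862 = 1024717.20, rounded up to 1024718; 1,024,718 required, 1,025,259 in favor — approved.
B: 3/4 of 6763904 = 5072928; 5,072,928 required, 5,072,259 in favor — not approved.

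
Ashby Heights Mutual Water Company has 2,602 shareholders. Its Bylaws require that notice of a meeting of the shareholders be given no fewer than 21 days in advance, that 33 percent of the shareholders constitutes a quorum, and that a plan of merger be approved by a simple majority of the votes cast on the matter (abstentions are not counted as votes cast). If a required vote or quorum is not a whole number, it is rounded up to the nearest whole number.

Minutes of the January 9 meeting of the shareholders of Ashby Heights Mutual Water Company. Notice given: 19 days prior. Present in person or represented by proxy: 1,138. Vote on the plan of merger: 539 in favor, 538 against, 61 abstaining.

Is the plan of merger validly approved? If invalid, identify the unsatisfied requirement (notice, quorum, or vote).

Notice: 19 days given; 21 required. Not satisfied.
Quorum: 33% of 2,602 = 858.66, rounded up to 859; 1,138 present. Satisfied.
Vote: requires a majority of the votes cast (1,138 − 61 abstaining = 1,077); a majority of 1077 is 539, so 539 needed; 539 in favor. Satisfied.

Invalid — notice requirement not satisfied.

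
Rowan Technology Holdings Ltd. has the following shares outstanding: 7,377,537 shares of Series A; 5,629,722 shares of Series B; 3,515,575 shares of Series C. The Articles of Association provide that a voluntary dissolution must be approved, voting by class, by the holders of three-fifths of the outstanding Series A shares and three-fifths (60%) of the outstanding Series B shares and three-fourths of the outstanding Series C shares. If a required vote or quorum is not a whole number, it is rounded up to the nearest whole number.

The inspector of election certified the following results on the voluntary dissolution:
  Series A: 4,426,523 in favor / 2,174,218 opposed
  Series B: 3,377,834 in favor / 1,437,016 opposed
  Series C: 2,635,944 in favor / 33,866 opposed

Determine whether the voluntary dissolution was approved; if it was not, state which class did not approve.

Not approved — the Series C shares did not give the required vote.

Series A: 3/5 of 7377537 = 4426522.20, rounded up to 4426523; 4,426,523 required, 4,426,523 in favor — approved.
Series B: 3/5 of 5629722 = 3377833.20, rounded up to 3377834; 3,377,834 required, 3,377,834 in favor — approved.
Series C: 3/4 of 3515575 = 2636681.25, rounded up to 2636682; 2,636,682 required, 2,635,944 in favor — not approved.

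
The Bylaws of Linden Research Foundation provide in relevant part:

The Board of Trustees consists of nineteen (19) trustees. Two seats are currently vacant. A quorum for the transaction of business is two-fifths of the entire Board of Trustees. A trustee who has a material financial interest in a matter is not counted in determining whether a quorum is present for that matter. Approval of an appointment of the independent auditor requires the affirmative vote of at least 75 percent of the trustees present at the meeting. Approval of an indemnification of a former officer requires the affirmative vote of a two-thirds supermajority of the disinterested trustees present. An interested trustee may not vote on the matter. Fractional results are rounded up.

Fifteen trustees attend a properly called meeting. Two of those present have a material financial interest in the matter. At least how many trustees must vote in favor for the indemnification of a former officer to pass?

The indemnification of a former officer requires two-thirds of the disinterested trustees present (15 − 2 = 13).
2/3 of 13 = 8.67, rounded up to 9.

9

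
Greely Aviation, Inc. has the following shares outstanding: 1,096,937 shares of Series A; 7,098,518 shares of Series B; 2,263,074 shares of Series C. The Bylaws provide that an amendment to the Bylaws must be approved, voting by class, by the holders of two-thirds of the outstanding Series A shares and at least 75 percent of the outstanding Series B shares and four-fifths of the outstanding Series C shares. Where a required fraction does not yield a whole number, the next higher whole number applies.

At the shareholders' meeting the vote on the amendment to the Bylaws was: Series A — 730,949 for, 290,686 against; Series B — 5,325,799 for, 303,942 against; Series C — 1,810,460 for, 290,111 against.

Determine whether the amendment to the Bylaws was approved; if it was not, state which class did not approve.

Series A: 2/3 of 1096937 = 731291.33, rounded up to 731292; 731,292 required, 730,949 in favor — not approved.
Series B: 3/4 of 7098518 = 5323888.50, rounded up to 5323889; 5,323,889 required, 5,325,799 in favor — approved.
Series C: 4/5 of 2263074 = 1810459.20, rounded up to 1810460; 1,810,460 required, 1,810,460 in favor — approved.

Not approved — the Series A shares did not give the required vote.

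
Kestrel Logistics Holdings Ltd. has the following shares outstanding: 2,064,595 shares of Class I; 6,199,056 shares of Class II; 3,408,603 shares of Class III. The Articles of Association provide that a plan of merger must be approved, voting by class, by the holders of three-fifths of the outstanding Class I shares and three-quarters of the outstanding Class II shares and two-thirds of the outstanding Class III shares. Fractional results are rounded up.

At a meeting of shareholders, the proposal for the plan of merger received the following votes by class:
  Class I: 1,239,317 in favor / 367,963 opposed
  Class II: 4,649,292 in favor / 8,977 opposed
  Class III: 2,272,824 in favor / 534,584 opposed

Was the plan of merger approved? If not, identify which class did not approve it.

Class I: 3/5 of 2064595 = 1238757; 1,238,757 required, 1,239,317 in favor — approved.
Class II: 3/4 of 6199056 = 4649292; 4,649,292 required, 4,649,292 in favor — approved.
Class III: 2/3 of 3408603 = 2272402; 2,272,402 required, 2,272,824 in favor — approved.

Approved — every class gave the required vote.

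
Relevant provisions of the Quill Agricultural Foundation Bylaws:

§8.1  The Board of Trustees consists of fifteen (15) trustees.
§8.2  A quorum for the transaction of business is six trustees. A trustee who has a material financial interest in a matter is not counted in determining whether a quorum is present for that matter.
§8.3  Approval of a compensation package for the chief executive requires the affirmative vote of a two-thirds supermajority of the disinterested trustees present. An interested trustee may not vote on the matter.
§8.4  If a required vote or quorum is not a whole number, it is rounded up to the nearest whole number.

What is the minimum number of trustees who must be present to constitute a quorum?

6

The quorum is fixed at 6.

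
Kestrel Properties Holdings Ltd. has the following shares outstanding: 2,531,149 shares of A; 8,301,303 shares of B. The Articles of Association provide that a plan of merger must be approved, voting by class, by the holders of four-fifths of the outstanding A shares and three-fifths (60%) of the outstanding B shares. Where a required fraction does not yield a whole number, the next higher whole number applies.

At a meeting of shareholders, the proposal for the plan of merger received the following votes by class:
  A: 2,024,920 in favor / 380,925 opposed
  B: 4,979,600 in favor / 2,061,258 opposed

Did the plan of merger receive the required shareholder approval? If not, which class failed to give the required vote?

A: 4/5 of 2531149 = 2024919.20, rounded up to 2024920; 2,024,920 required, 2,024,920 in favor — approved.
B: 3/5 of 8301303 = 4980781.80, rounded up to 4980782; 4,980,782 required, 4,979,600 in favor — not approved.

Not approved — the B shares did not give the required vote.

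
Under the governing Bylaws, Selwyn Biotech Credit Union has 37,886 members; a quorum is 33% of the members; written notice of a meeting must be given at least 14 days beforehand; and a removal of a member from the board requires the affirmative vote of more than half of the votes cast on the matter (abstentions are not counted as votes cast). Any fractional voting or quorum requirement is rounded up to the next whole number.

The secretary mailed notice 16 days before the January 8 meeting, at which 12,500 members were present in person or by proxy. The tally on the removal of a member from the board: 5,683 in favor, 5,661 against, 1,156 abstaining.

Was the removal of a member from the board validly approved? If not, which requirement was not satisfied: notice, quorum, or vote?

Notice: 16 days given; 14 required. Satisfied.
Quorum: 33% of 37,886 = 12,502.38, rounded up to 12,503; 12,500 present. Not satisfied.
Vote: requires a majority of the votes cast (12,500 − 1,156 abstaining = 11,344); a majority of 11344 is 5673, so 5,673 needed; 5,683 in favor. Satisfied.

Invalid — quorum requirement not satisfied.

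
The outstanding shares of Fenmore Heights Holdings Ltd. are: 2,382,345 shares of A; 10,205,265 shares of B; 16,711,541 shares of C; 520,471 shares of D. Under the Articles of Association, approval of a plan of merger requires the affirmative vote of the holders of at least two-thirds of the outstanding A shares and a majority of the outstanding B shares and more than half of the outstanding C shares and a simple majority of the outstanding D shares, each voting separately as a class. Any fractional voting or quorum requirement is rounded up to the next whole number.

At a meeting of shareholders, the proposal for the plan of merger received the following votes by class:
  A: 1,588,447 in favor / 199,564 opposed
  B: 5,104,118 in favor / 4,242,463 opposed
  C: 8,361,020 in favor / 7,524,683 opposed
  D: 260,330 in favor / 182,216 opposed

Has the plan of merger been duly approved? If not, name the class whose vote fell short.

Approved — every class gave the required vote.

A: 2/3 of 2382345 = 1588230; 1,588,230 required, 1,588,447 in favor — approved.
B: a majority of 10205265 is 5102633; 5,102,633 required, 5,104,118 in favor — approved.
C: a majority of 16711541 is 8355771; 8,355,771 required, 8,361,020 in favor — approved.
D: a majority of 520471 is 260236; 260,236 required, 260,330 in favor — approved.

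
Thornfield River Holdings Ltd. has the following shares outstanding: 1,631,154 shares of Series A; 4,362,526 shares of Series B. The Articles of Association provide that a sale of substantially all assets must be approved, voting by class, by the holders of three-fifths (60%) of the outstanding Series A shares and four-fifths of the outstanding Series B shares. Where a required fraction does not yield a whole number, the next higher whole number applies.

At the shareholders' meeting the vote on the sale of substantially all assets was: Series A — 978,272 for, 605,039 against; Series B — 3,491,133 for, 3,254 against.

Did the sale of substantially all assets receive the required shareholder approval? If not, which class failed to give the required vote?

Series A: 3/5 of 1631154 = 978692.40, rounded up to 978693; 978,693 required, 978,272 in favor — not approved.
Series B: 4/5 of 4362526 = 3490020.80, rounded up to 3490021; 3,490,021 required, 3,491,133 in favor — approved.

Not approved — the Series A shares did not give the required vote.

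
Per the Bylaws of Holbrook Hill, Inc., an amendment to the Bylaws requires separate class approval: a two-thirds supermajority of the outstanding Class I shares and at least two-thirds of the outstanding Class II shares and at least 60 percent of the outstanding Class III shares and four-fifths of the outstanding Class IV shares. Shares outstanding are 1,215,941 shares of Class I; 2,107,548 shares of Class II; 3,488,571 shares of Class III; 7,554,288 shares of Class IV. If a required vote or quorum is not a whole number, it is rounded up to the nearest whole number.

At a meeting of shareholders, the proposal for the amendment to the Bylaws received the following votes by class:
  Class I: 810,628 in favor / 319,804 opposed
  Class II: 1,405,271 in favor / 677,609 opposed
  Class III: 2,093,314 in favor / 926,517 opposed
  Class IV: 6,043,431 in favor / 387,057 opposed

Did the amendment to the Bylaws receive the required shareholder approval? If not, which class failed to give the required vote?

Approved — every class gave the required vote.

Class I: 2/3 of 1215941 = 810627.33, rounded up to 810628; 810,628 required, 810,628 in favor — approved.
Class II: 2/3 of 2107548 = 1405032; 1,405,032 required, 1,405,271 in favor — approved.
Class III: 3/5 of 3488571 = 2093142.60, rounded up to 2093143; 2,093,143 required, 2,093,314 in favor — approved.
Class IV: 4/5 of 7554288 = 6043430.40, rounded up to 6043431; 6,043,431 required, 6,043,431 in favor — approved.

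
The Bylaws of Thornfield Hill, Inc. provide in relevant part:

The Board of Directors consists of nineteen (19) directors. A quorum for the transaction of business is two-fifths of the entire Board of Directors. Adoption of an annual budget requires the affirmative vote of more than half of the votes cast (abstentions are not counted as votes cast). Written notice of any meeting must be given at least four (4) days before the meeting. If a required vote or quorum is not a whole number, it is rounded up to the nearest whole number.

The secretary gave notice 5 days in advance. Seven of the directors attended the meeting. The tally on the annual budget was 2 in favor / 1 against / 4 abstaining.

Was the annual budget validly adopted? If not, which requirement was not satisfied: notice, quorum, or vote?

Invalid — quorum requirement not satisfied.

Notice: 5 days given; 4 required (5 ≥ 4). Satisfied.
Quorum: 7 present; quorum is 8. Not satisfied.
Vote: the annual budget requires a majority of the votes cast (7 present − 4 abstaining = 3). A majority of 3 is 2, so 2 affirmative votes are needed; 2 voted in favor. Satisfied. (Moot — without a quorum no business can be validly transacted.)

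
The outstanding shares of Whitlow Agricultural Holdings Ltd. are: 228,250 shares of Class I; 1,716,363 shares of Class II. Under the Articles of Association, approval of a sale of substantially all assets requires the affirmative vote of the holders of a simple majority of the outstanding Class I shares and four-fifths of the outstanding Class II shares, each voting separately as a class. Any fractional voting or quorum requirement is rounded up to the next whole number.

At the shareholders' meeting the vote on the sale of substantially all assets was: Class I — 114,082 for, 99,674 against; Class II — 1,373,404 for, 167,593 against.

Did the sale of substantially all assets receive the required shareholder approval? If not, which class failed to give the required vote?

Not approved — the Class I shares did not give the required vote.

Class I: a majority of 228250 is 114126; 114,126 required, 114,082 in favor — not approved.
Class II: 4/5 of 1716363 = 1373090.40, rounded up to 1373091; 1,373,091 required, 1,373,404 in favor — approved.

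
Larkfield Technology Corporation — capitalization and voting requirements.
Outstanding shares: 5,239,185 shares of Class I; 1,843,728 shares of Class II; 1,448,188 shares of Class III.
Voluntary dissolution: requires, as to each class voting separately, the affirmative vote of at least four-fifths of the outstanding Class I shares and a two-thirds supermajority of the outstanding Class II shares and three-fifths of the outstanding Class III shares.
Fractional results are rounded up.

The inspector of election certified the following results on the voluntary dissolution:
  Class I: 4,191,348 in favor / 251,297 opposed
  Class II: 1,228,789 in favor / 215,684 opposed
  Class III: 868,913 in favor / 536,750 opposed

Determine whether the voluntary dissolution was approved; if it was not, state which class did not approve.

Not approved — the Class II shares did not give the required vote.

Class I: 4/5 of 5239185 = 4191348; 4,191,348 required, 4,191,348 in favor — approved.
Class II: 2/3 of 1843728 = 1229152; 1,229,152 required, 1,228,789 in favor — not approved.
Class III: 3/5 of 1448188 = 868912.80, rounded up to 868913; 868,913 required, 868,913 in favor — approved.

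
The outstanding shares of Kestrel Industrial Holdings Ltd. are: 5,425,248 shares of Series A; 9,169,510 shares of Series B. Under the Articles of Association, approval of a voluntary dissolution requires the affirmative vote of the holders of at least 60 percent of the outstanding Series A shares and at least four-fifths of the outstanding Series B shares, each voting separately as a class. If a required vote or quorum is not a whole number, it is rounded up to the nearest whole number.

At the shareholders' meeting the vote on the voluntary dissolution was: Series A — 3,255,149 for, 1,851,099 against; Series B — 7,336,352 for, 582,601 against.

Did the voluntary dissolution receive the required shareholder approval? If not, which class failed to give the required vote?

Series A: 3/5 of 5425248 = 3255148.80, rounded up to 3255149; 3,255,149 required, 3,255,149 in favor — approved.
Series B: 4/5 of 9169510 = 7335608; 7,335,608 required, 7,336,352 in favor — approved.

Approved — every class gave the required vote.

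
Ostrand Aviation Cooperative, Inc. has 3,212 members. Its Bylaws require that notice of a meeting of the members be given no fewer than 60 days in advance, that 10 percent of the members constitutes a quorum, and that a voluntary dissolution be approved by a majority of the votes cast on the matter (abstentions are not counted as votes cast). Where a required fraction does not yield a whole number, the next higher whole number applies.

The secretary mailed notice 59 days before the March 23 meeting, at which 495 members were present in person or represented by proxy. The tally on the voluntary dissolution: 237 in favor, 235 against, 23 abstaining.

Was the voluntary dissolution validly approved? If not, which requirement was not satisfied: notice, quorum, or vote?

Notice: 59 days given; 60 required. Not satisfied.
Quorum: 10% of 3,212 = 321.20, rounded up to 322; 495 present. Satisfied.
Vote: requires a majority of the votes cast (495 − 23 abstaining = 472); a majority of 472 is 237, so 237 needed; 237 in favor. Satisfied.

Invalid — notice requirement not satisfied.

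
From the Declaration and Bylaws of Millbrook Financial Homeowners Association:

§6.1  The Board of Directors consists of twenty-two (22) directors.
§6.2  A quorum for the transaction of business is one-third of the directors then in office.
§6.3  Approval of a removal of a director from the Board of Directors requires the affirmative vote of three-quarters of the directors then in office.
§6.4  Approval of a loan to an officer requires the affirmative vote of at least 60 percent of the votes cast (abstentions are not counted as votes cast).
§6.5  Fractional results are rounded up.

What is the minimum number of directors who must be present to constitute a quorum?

1/3 of 22 = 7.33, rounded up to 8.

8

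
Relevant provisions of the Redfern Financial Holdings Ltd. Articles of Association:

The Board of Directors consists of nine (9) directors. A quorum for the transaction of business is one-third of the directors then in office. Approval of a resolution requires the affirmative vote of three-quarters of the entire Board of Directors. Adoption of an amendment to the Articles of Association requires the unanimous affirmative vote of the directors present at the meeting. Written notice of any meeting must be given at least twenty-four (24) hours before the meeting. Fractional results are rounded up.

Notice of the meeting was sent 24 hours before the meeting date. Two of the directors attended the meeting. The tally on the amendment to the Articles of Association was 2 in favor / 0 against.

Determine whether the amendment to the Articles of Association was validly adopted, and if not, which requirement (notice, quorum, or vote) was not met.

Notice: 24 hours given; 24 required (24 ≥ 24). Satisfied.
Quorum: 2 present; quorum is 3. Not satisfied.
Vote: the amendment to the Articles of Association requires the unanimous vote of the directors present (2). Unanimous means all 2, so 2 affirmative votes are needed; 2 voted in favor. Satisfied. (Moot — without a quorum no business can be validly transacted.)

Invalid — quorum requirement not satisfied.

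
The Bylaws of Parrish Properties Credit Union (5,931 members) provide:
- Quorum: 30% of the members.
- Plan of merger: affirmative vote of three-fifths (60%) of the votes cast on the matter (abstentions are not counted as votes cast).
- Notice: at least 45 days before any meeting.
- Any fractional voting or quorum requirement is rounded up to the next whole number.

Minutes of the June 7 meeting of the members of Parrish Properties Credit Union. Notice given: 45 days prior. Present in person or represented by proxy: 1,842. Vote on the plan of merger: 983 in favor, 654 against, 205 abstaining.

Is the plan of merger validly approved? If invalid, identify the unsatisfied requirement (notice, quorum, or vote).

Valid — all requirements satisfied.

Notice: 45 days given; 45 required. Satisfied.
Quorum: 30% of 5,931 = 1,779.30, rounded up to 1,780; 1,842 present. Satisfied.
Vote: requires three-fifths of the votes cast (1,842 − 205 abstaining = 1,637); 3/5 of 1637 = 982.20, rounded up to 983, so 983 needed; 983 in favor. Satisfied.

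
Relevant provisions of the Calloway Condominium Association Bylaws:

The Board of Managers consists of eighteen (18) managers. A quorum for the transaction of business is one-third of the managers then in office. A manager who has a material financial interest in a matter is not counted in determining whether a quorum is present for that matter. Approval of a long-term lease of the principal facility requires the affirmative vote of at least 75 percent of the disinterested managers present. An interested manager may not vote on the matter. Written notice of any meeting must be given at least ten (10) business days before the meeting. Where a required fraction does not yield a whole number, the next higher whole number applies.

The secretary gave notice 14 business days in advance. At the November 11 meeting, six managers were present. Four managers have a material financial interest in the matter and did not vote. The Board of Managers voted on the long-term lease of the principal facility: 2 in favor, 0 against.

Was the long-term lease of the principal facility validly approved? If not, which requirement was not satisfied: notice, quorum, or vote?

Notice: 14 business days given; 10 required (14 ≥ 10). Satisfied.
Quorum: 6 present, but the 4 interested managers do not count, leaving 2. Quorum is 6. Not satisfied.
Vote: the long-term lease of the principal facility requires three-fourths of the disinterested managers present (6 − 4 = 2). 3/4 of 2 = 1.50, rounded up to 2, so 2 affirmative votes are needed; 2 voted in favor. Satisfied. (Moot — without a quorum no business can be validly transacted.)

Invalid — quorum requirement not satisfied.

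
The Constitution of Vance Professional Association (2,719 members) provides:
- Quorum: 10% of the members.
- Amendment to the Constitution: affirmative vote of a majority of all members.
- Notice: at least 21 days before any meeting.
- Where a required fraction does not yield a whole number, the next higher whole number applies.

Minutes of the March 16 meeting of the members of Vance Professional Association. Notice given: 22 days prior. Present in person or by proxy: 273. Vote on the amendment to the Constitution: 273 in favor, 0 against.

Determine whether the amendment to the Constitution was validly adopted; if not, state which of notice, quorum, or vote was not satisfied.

Invalid — vote requirement not satisfied.

Notice: 22 days given; 21 required. Satisfied.
Quorum: 10% of 2,719 = 271.90, rounded up to 272; 273 present. Satisfied.
Vote: requires a majority of all members (2,719); a majority of 2719 is 1360, so 1,360 needed; 273 in favor. Not satisfied.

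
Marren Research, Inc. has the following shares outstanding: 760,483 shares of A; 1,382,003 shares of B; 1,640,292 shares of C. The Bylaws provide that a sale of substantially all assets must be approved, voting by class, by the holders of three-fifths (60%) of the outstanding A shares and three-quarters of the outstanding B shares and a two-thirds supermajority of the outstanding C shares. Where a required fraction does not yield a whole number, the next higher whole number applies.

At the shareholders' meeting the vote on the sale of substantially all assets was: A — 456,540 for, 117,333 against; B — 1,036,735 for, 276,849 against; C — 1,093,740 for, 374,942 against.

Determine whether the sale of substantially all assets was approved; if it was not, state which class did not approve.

Approved — every class gave the required vote.

A: 3/5 of 760483 = 456289.80, rounded up to 456290; 456,290 required, 456,540 in favor — approved.
B: 3/4 of 1382003 = 1036502.25, rounded up to 1036503; 1,036,503 required, 1,036,735 in favor — approved.
C: 2/3 of 1640292 = 1093528; 1,093,528 required, 1,093,740 in favor — approved.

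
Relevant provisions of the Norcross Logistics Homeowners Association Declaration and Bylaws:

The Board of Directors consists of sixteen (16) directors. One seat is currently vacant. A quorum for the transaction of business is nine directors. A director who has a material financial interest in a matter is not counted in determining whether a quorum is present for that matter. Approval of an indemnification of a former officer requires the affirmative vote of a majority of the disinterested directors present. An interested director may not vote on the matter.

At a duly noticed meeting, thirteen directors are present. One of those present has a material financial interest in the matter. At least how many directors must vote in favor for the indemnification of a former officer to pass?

The indemnification of a former officer requires a majority of the disinterested directors present (13 − 1 = 12).
A majority of 12 is 7.

7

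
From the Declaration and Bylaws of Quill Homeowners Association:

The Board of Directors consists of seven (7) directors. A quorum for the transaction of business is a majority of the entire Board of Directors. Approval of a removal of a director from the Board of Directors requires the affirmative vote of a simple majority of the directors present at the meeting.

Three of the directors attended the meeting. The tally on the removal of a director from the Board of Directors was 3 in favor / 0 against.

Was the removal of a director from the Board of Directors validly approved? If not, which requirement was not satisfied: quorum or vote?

Invalid — quorum requirement not satisfied.

Quorum: 3 present; quorum is 4. Not satisfied.
Vote: the removal of a director from the Board of Directors requires a majority of the directors present (3). A majority of 3 is 2, so 2 affirmative votes are needed; 3 voted in favor. Satisfied. (Moot — without a quorum no business can be validly transacted.)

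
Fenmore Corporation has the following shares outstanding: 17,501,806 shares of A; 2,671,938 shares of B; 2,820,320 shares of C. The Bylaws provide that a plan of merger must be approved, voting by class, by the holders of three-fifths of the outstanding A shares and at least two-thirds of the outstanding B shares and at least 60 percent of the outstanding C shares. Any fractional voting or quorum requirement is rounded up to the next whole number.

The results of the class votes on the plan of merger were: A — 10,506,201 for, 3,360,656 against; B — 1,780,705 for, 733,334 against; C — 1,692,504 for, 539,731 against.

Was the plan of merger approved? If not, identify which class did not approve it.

A: 3/5 of 17501806 = 10501083.60, rounded up to 10501084; 10,501,084 required, 10,506,201 in favor — approved.
B: 2/3 of 2671938 = 1781292; 1,781,292 required, 1,780,705 in favor — not approved.
C: 3/5 of 2820320 = 1692192; 1,692,192 required, 1,692,504 in favor — approved.

Not approved — the B shares did not give the required vote.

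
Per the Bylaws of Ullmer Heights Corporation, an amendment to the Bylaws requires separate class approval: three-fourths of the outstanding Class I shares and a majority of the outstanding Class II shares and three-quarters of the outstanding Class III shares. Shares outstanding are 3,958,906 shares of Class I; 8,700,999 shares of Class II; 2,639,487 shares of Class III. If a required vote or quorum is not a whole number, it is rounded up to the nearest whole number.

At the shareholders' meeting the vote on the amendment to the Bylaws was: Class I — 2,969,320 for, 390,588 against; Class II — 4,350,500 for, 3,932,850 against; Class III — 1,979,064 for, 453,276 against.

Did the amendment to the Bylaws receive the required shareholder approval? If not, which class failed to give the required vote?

Class I: 3/4 of 3958906 = 2969179.50, rounded up to 2969180; 2,969,180 required, 2,969,320 in favor — approved.
Class II: a majority of 8700999 is 4350500; 4,350,500 required, 4,350,500 in favor — approved.
Class III: 3/4 of 2639487 = 1979615.25, rounded up to 1979616; 1,979,616 required, 1,979,064 in favor — not approved.

Not approved — the Class III shares did not give the required vote.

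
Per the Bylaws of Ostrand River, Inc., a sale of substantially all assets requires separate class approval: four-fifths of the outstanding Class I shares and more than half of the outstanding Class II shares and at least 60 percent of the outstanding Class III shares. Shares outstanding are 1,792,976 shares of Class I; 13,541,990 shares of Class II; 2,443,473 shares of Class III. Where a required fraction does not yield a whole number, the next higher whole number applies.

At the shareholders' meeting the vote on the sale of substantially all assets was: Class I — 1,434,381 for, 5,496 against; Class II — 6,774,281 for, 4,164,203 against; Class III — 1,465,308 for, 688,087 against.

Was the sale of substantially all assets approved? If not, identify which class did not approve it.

Class I: 4/5 of 1792976 = 1434380.80, rounded up to 1434381; 1,434,381 required, 1,434,381 in favor — approved.
Class II: a majority of 13541990 is 6770996; 6,770,996 required, 6,774,281 in favor — approved.
Class III: 3/5 of 2443473 = 1466083.80, rounded up to 1466084; 1,466,084 required, 1,465,308 in favor — not approved.

Not approved — the Class III shares did not give the required vote.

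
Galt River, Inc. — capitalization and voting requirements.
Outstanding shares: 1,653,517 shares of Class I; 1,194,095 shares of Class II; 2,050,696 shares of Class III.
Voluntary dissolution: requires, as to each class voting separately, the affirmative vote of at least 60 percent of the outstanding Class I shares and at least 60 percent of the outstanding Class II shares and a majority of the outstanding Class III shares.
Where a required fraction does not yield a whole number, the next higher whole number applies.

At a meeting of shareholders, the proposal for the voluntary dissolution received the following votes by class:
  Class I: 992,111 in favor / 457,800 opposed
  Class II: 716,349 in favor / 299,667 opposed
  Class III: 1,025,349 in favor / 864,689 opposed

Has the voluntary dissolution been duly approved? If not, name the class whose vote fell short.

Class I: 3/5 of 1653517 = 992110.20, rounded up to 992111; 992,111 required, 992,111 in favor — approved.
Class II: 3/5 of 1194095 = 716457; 716,457 required, 716,349 in favor — not approved.
Class III: a majority of 2050696 is 1025349; 1,025,349 required, 1,025,349 in favor — approved.

Not approved — the Class II shares did not give the required vote.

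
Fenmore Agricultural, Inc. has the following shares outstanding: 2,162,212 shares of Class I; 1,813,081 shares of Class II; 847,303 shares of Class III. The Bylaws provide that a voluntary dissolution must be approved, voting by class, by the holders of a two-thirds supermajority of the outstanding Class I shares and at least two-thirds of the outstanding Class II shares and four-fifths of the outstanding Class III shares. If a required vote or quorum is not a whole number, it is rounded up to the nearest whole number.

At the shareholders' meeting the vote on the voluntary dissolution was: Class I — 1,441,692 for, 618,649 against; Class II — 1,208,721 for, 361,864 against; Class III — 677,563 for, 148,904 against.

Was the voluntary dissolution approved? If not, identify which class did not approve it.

Not approved — the Class III shares did not give the required vote.

Class I: 2/3 of 2162212 = 1441474.67, rounded up to 1441475; 1,441,475 required, 1,441,692 in favor — approved.
Class II: 2/3 of 1813081 = 1208720.67, rounded up to 1208721; 1,208,721 required, 1,208,721 in favor — approved.
Class III: 4/5 of 847303 = 677842.40, rounded up to 677843; 677,843 required, 677,563 in favor — not approved.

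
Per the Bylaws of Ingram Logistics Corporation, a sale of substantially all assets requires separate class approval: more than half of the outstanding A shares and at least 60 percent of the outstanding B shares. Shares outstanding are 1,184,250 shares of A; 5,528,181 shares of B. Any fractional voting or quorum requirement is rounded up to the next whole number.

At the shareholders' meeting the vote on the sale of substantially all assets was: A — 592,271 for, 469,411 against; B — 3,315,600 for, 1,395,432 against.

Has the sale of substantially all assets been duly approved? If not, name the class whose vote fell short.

Not approved — the B shares did not give the required vote.

A: a majority of 1184250 is 592126; 592,126 required, 592,271 in favor — approved.
B: 3/5 of 5528181 = 3316908.60, rounded up to 3316909; 3,316,909 required, 3,315,600 in favor — not approved.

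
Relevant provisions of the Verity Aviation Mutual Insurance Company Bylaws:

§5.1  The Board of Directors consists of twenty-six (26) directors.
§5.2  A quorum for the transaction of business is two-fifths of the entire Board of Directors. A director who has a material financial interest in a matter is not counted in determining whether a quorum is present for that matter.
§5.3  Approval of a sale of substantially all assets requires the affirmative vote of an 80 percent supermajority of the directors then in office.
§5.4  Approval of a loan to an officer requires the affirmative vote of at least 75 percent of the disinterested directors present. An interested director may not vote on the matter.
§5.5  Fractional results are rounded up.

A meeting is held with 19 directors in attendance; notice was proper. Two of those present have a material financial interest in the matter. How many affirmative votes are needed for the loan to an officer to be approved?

13

The loan to an officer requires three-fourths of the disinterested directors present (19 − 2 = 17).
3/4 of 17 = 12.75, rounded up to 13.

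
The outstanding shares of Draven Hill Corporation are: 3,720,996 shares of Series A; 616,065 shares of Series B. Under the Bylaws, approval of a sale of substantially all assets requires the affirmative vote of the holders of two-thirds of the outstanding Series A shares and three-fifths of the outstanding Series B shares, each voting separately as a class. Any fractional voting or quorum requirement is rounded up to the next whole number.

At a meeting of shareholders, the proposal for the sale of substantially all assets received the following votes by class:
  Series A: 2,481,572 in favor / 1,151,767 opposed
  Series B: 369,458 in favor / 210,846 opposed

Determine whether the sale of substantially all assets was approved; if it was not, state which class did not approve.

Not approved — the Series B shares did not give the required vote.

Series A: 2/3 of 3720996 = 2480664; 2,480,664 required, 2,481,572 in favor — approved.
Series B: 3/5 of 616065 = 369639; 369,639 required, 369,458 in favor — not approved.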